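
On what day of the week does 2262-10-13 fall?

Monday

Doomsday rule: the anchor day for the 2200s is Friday. For year 62: 62÷12 = 5 r 2, and 2÷4 = 0, so 5+2+0 = 7.
Friday + 7 ≡ Friday — that's 2262's doomsday.
In October the doomsday date is Oct 10.
Oct 13 is 3 days after Oct 10; 3 mod 7 = 3, so Friday + 3 = Monday.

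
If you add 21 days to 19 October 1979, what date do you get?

November 9, 1979

Oct has 31 days: +13 → Nov 1, 1979 (8 left).
+8 → Nov 9, 1979.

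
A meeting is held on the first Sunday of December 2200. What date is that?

December 7, 2200

December 1, 2200 is a Monday.
The first Sunday is therefore December 7 (6 days later).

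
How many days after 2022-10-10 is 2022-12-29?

80

Oct 10, 2022 → Nov 10, 2022: 31 days (October has 31).
Nov 10, 2022 → Dec 10, 2022: 30 days (November has 30).
Dec 10, 2022 → Dec 29, 2022: 19 days.
Total: 80 days.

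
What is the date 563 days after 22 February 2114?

+365 (one year) → Feb 22, 2115 (198 left).
Feb has 28 days: +7 → Mar 1, 2115 (191 left).
Mar has 31 days: +31 → Apr 1, 2115 (160 left).
Apr has 30 days: +30 → May 1, 2115 (130 left).
May has 31 days: +31 → Jun 1, 2115 (99 left).
Jun has 30 days: +30 → Jul 1, 2115 (69 left).
Jul has 31 days: +31 → Aug 1, 2115 (38 left).
Aug has 31 days: +31 → Sep 1, 2115 (7 left).
+7 → Sep 8, 2115.

September 8, 2115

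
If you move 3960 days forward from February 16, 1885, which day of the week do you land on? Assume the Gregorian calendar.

Saturday

First find the weekday of Feb 16, 1885. Doomsday rule: the anchor day for the 1800s is Friday. For year 85: 85÷12 = 7 r 1, and 1÷4 = 0, so 7+1+0 = 8.
Friday + 8 ≡ Saturday — that's 1885's doomsday.
In February the doomsday date is Feb 28 (1885 is not a leap year).
Feb 16 is 12 days before Feb 28; 12 mod 7 = 5, so Saturday − 5 = Monday.
3960 mod 7 = 5, so 3960 days after a Monday is Monday + 5 = Saturday.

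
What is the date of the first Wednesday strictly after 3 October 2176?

October 9, 2176

Oct 3, 2176 is a Thursday.
From Thursday to the next Wednesday is 6 days.
Oct 3, 2176 + 6 = Oct 9, 2176.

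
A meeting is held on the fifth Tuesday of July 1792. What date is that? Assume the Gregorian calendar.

July 31, 1792

July 1, 1792 is a Sunday.
The first Tuesday is therefore July 3 (2 days later).
The fifth Tuesday is 3 + 4×7 = July 31.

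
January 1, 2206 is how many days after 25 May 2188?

May 25, 2188 → May 25, 2189: 365 days.
May 25, 2189 → May 25, 2190: 365 days.
May 25, 2190 → May 25, 2191: 365 days.
May 25, 2191 → May 25, 2192: 366 days (Feb 29, 2192 is in that span).
May 25, 2192 → May 25, 2193: 365 days.
May 25, 2193 → May 25, 2194: 365 days.
May 25, 2194 → May 25, 2195: 365 days.
May 25, 2195 → May 25, 2196: 366 days (Feb 29, 2196 is in that span).
May 25, 2196 → May 25, 2197: 365 days.
May 25, 2197 → May 25, 2198: 365 days.
May 25, 2198 → May 25, 2199: 365 days.
May 25, 2199 → May 25, 2200: 365 days.
May 25, 2200 → May 25, 2201: 365 days.
May 25, 2201 → May 25, 2202: 365 days.
May 25, 2202 → May 25, 2203: 365 days.
May 25, 2203 → May 25, 2204: 366 days (Feb 29, 2204 is in that span).
May 25, 2204 → May 25, 2205: 365 days.
May 25, 2205 → Jun 25, 2205: 31 days (May has 31).
Jun 25, 2205 → Jul 25, 2205: 30 days (June has 30).
Jul 25, 2205 → Aug 25, 2205: 31 days (July has 31).
Aug 25, 2205 → Sep 25, 2205: 31 days (August has 31).
Sep 25, 2205 → Oct 25, 2205: 30 days (September has 30).
Oct 25, 2205 → Nov 25, 2205: 31 days (October has 31).
Nov 25, 2205 → Dec 25, 2205: 30 days (November has 30).
Dec 25, 2205 → Jan 1, 2206: 7 days.
Total: 6429 days.

6429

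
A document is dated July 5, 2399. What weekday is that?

Monday

Doomsday rule: the anchor day for the 2300s is Wednesday. For year 99: 99÷12 = 8 r 3, and 3÷4 = 0, so 8+3+0 = 11.
Wednesday + 11 ≡ Sunday — that's 2399's doomsday.
In July the doomsday date is Jul 11.
Jul 5 is 6 days before Jul 11; 6 mod 7 = 6, so Sunday − 6 = Monday.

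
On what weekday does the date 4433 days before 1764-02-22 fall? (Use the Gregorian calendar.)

First find the weekday of Feb 22, 1764. Doomsday rule: the anchor day for the 1700s is Sunday. For year 64: 64÷12 = 5 r 4, and 4÷4 = 1, so 5+4+1 = 10.
Sunday + 10 ≡ Wednesday — that's 1764's doomsday.
In February the doomsday date is Feb 29 (1764 is a leap year (divisible by 4)).
Feb 22 is 7 days before Feb 29; 7 mod 7 = 0, so Wednesday − 0 = Wednesday.
4433 mod 7 = 2, so 4433 days before a Wednesday is Wednesday − 2 = Monday.

Monday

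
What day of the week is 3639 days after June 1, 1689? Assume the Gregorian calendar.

Tuesday

First find the weekday of Jun 1, 1689. Doomsday rule: the anchor day for the 1600s is Tuesday. For year 89: 89÷12 = 7 r 5, and 5÷4 = 1, so 7+5+1 = 13.
Tuesday + 13 ≡ Monday — that's 1689's doomsday.
In June the doomsday date is Jun 6.
Jun 1 is 5 days before Jun 6; 5 mod 7 = 5, so Monday − 5 = Wednesday.
3639 mod 7 = 6, so 3639 days after a Wednesday is Wednesday + 6 = Tuesday.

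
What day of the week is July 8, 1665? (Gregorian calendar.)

Wednesday

Doomsday rule: the anchor day for the 1600s is Tuesday. For year 65: 65÷12 = 5 r 5, and 5÷4 = 1, so 5+5+1 = 11.
Tuesday + 11 ≡ Saturday — that's 1665's doomsday.
In July the doomsday date is Jul 11.
Jul 8 is 3 days before Jul 11; 3 mod 7 = 3, so Saturday − 3 = Wednesday.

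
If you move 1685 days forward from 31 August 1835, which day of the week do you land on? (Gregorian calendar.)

Saturday

Aug 31, 1835 is a Monday.
1685 mod 7 = 5, so 1685 days after a Monday is Monday + 5 = Saturday.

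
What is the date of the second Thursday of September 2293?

September 14, 2293

September 1, 2293 is a Friday.
The first Thursday is therefore September 7 (6 days later).
The second Thursday is 7 + 1×7 = September 14.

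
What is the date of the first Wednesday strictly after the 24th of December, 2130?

Dec 24, 2130 is a Sunday.
From Sunday to the next Wednesday is 3 days.
Dec 24, 2130 + 3 = Dec 27, 2130.

December 27, 2130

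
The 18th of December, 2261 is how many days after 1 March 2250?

Mar 1, 2250 → Mar 1, 2251: 365 days.
Mar 1, 2251 → Mar 1, 2252: 366 days (Feb 29, 2252 is in that span).
Mar 1, 2252 → Mar 1, 2253: 365 days.
Mar 1, 2253 → Mar 1, 2254: 365 days.
Mar 1, 2254 → Mar 1, 2255: 365 days.
Mar 1, 2255 → Mar 1, 2256: 366 days (Feb 29, 2256 is in that span).
Mar 1, 2256 → Mar 1, 2257: 365 days.
Mar 1, 2257 → Mar 1, 2258: 365 days.
Mar 1, 2258 → Mar 1, 2259: 365 days.
Mar 1, 2259 → Mar 1, 2260: 366 days (Feb 29, 2260 is in that span).
Mar 1, 2260 → Mar 1, 2261: 365 days.
Mar 1, 2261 → Apr 1, 2261: 31 days (March has 31).
Apr 1, 2261 → May 1, 2261: 30 days (April has 30).
May 1, 2261 → Jun 1, 2261: 31 days (May has 31).
Jun 1, 2261 → Jul 1, 2261: 30 days (June has 30).
Jul 1, 2261 → Aug 1, 2261: 31 days (July has 31).
Aug 1, 2261 → Sep 1, 2261: 31 days (August has 31).
Sep 1, 2261 → Oct 1, 2261: 30 days (September has 30).
Oct 1, 2261 → Nov 1, 2261: 31 days (October has 31).
Nov 1, 2261 → Dec 1, 2261: 30 days (November has 30).
Dec 1, 2261 → Dec 18, 2261: 17 days.
Total: 4310 days.

4310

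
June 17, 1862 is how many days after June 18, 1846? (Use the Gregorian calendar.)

5843

Jun 18, 1846 → Jun 18, 1847: 365 days.
Jun 18, 1847 → Jun 18, 1848: 366 days (Feb 29, 1848 is in that span).
Jun 18, 1848 → Jun 18, 1849: 365 days.
Jun 18, 1849 → Jun 18, 1850: 365 days.
Jun 18, 1850 → Jun 18, 1851: 365 days.
Jun 18, 1851 → Jun 18, 1852: 366 days (Feb 29, 1852 is in that span).
Jun 18, 1852 → Jun 18, 1853: 365 days.
Jun 18, 1853 → Jun 18, 1854: 365 days.
Jun 18, 1854 → Jun 18, 1855: 365 days.
Jun 18, 1855 → Jun 18, 1856: 366 days (Feb 29, 1856 is in that span).
Jun 18, 1856 → Jun 18, 1857: 365 days.
Jun 18, 1857 → Jun 18, 1858: 365 days.
Jun 18, 1858 → Jun 18, 1859: 365 days.
Jun 18, 1859 → Jun 18, 1860: 366 days (Feb 29, 1860 is in that span).
Jun 18, 1860 → Jun 18, 1861: 365 days.
Jun 18, 1861 → Jul 18, 1861: 30 days (June has 30).
Jul 18, 1861 → Aug 18, 1861: 31 days (July has 31).
Aug 18, 1861 → Sep 18, 1861: 31 days (August has 31).
Sep 18, 1861 → Oct 18, 1861: 30 days (September has 30).
Oct 18, 1861 → Nov 18, 1861: 31 days (October has 31).
Nov 18, 1861 → Dec 18, 1861: 30 days (November has 30).
Dec 18, 1861 → Jan 18, 1862: 31 days (December has 31).
Jan 18, 1862 → Feb 18, 1862: 31 days (January has 31).
Feb 18, 1862 → Mar 18, 1862: 28 days (February has 28).
Mar 18, 1862 → Apr 18, 1862: 31 days (March has 31).
Apr 18, 1862 → May 18, 1862: 30 days (April has 30).
May 18, 1862 → Jun 17, 1862: 30 days.
Total: 5843 days.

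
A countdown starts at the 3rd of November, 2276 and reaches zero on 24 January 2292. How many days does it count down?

Nov 3, 2276 → Nov 3, 2277: 365 days.
Nov 3, 2277 → Nov 3, 2278: 365 days.
Nov 3, 2278 → Nov 3, 2279: 365 days.
Nov 3, 2279 → Nov 3, 2280: 366 days (Feb 29, 2280 is in that span).
Nov 3, 2280 → Nov 3, 2281: 365 days.
Nov 3, 2281 → Nov 3, 2282: 365 days.
Nov 3, 2282 → Nov 3, 2283: 365 days.
Nov 3, 2283 → Nov 3, 2284: 366 days (Feb 29, 2284 is in that span).
Nov 3, 2284 → Nov 3, 2285: 365 days.
Nov 3, 2285 → Nov 3, 2286: 365 days.
Nov 3, 2286 → Nov 3, 2287: 365 days.
Nov 3, 2287 → Nov 3, 2288: 366 days (Feb 29, 2288 is in that span).
Nov 3, 2288 → Nov 3, 2289: 365 days.
Nov 3, 2289 → Nov 3, 2290: 365 days.
Nov 3, 2290 → Nov 3, 2291: 365 days.
Nov 3, 2291 → Dec 3, 2291: 30 days (November has 30).
Dec 3, 2291 → Jan 3, 2292: 31 days (December has 31).
Jan 3, 2292 → Jan 24, 2292: 21 days.
Total: 5560 days.

5560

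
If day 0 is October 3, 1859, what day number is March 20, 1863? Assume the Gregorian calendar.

1264

Oct 3, 1859 → Oct 3, 1860: 366 days (Feb 29, 1860 is in that span).
Oct 3, 1860 → Oct 3, 1861: 365 days.
Oct 3, 1861 → Oct 3, 1862: 365 days.
Oct 3, 1862 → Nov 3, 1862: 31 days (October has 31).
Nov 3, 1862 → Dec 3, 1862: 30 days (November has 30).
Dec 3, 1862 → Jan 3, 1863: 31 days (December has 31).
Jan 3, 1863 → Feb 3, 1863: 31 days (January has 31).
Feb 3, 1863 → Mar 3, 1863: 28 days (February has 28).
Mar 3, 1863 → Mar 20, 1863: 17 days.
Total: 1264 days.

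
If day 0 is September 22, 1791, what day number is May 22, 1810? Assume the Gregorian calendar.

Sep 22, 1791 → Sep 22, 1792: 366 days (Feb 29, 1792 is in that span).
Sep 22, 1792 → Sep 22, 1793: 365 days.
Sep 22, 1793 → Sep 22, 1794: 365 days.
Sep 22, 1794 → Sep 22, 1795: 365 days.
Sep 22, 1795 → Sep 22, 1796: 366 days (Feb 29, 1796 is in that span).
Sep 22, 1796 → Sep 22, 1797: 365 days.
Sep 22, 1797 → Sep 22, 1798: 365 days.
Sep 22, 1798 → Sep 22, 1799: 365 days.
Sep 22, 1799 → Sep 22, 1800: 365 days.
Sep 22, 1800 → Sep 22, 1801: 365 days.
Sep 22, 1801 → Sep 22, 1802: 365 days.
Sep 22, 1802 → Sep 22, 1803: 365 days.
Sep 22, 1803 → Sep 22, 1804: 366 days (Feb 29, 1804 is in that span).
Sep 22, 1804 → Sep 22, 1805: 365 days.
Sep 22, 1805 → Sep 22, 1806: 365 days.
Sep 22, 1806 → Sep 22, 1807: 365 days.
Sep 22, 1807 → Sep 22, 1808: 366 days (Feb 29, 1808 is in that span).
Sep 22, 1808 → Sep 22, 1809: 365 days.
Sep 22, 1809 → Oct 22, 1809: 30 days (September has 30).
Oct 22, 1809 → Nov 22, 1809: 31 days (October has 31).
Nov 22, 1809 → Dec 22, 1809: 30 days (November has 30).
Dec 22, 1809 → Jan 22, 1810: 31 days (December has 31).
Jan 22, 1810 → Feb 22, 1810: 31 days (January has 31).
Feb 22, 1810 → Mar 22, 1810: 28 days (February has 28).
Mar 22, 1810 → Apr 22, 1810: 31 days (March has 31).
Apr 22, 1810 → May 22, 1810: 30 days.
Total: 6816 days.

6816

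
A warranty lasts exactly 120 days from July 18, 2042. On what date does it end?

Jul has 31 days: +14 → Aug 1, 2042 (106 left).
Aug has 31 days: +31 → Sep 1, 2042 (75 left).
Sep has 30 days: +30 → Oct 1, 2042 (45 left).
Oct has 31 days: +31 → Nov 1, 2042 (14 left).
+14 → Nov 15, 2042.

November 15, 2042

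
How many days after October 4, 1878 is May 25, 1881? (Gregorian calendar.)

964

Oct 4, 1878 → Oct 4, 1879: 365 days.
Oct 4, 1879 → Oct 4, 1880: 366 days (Feb 29, 1880 is in that span).
Oct 4, 1880 → Nov 4, 1880: 31 days (October has 31).
Nov 4, 1880 → Dec 4, 1880: 30 days (November has 30).
Dec 4, 1880 → Jan 4, 1881: 31 days (December has 31).
Jan 4, 1881 → Feb 4, 1881: 31 days (January has 31).
Feb 4, 1881 → Mar 4, 1881: 28 days (February has 28).
Mar 4, 1881 → Apr 4, 1881: 31 days (March has 31).
Apr 4, 1881 → May 4, 1881: 30 days (April has 30).
May 4, 1881 → May 25, 1881: 21 days.
Total: 964 days.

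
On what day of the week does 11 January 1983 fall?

Tuesday

Doomsday rule: the anchor day for the 1900s is Wednesday. For year 83: 83÷12 = 6 r 11, and 11÷4 = 2, so 6+11+2 = 19.
Wednesday + 19 ≡ Monday — that's 1983's doomsday.
In January the doomsday date is Jan 3 (1983 is not a leap year).
Jan 11 is 8 days after Jan 3; 8 mod 7 = 1, so Monday + 1 = Tuesday.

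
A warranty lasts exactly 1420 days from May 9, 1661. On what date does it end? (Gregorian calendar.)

+365 (one year) → May 9, 1662 (1055 left).
+365 (one year) → May 9, 1663 (690 left).
+366 (one year; includes Feb 29, 1664) → May 9, 1664 (324 left).
May has 31 days: +23 → Jun 1, 1664 (301 left).
Jun has 30 days: +30 → Jul 1, 1664 (271 left).
Jul has 31 days: +31 → Aug 1, 1664 (240 left).
Aug has 31 days: +31 → Sep 1, 1664 (209 left).
Sep has 30 days: +30 → Oct 1, 1664 (179 left).
Oct has 31 days: +31 → Nov 1, 1664 (148 left).
Nov has 30 days: +30 → Dec 1, 1664 (118 left).
Dec has 31 days: +31 → Jan 1, 1665 (87 left).
Jan has 31 days: +31 → Feb 1, 1665 (56 left).
Feb has 28 days: +28 → Mar 1, 1665 (28 left).
+28 → Mar 29, 1665.

March 29, 1665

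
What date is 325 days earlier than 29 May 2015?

July 8, 2014

−29 → Apr 30, 2015 (end of Apr, 30 days; 296 left).
−30 → Mar 31, 2015 (end of Mar, 31 days; 266 left).
−31 → Feb 28, 2015 (end of Feb, 28 days; 235 left).
−28 → Jan 31, 2015 (end of Jan, 31 days; 207 left).
−31 → Dec 31, 2014 (end of Dec, 31 days; 176 left).
−31 → Nov 30, 2014 (end of Nov, 30 days; 145 left).
−30 → Oct 31, 2014 (end of Oct, 31 days; 115 left).
−31 → Sep 30, 2014 (end of Sep, 30 days; 84 left).
−30 → Aug 31, 2014 (end of Aug, 31 days; 54 left).
−31 → Jul 31, 2014 (end of Jul, 31 days; 23 left).
−23 → Jul 8, 2014.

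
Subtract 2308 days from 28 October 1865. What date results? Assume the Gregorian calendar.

July 4, 1859

−365 (one year) → Oct 28, 1864 (1943 left).
−366 (one year; includes Feb 29, 1864) → Oct 28, 1863 (1577 left).
−365 (one year) → Oct 28, 1862 (1212 left).
−365 (one year) → Oct 28, 1861 (847 left).
−365 (one year) → Oct 28, 1860 (482 left).
−366 (one year; includes Feb 29, 1860) → Oct 28, 1859 (116 left).
−28 → Sep 30, 1859 (end of Sep, 30 days; 88 left).
−30 → Aug 31, 1859 (end of Aug, 31 days; 58 left).
−31 → Jul 31, 1859 (end of Jul, 31 days; 27 left).
−27 → Jul 4, 1859.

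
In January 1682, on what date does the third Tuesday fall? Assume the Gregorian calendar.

January 1, 1682 is a Thursday.
The first Tuesday is therefore January 6 (5 days later).
The third Tuesday is 6 + 2×7 = January 20.

January 20, 1682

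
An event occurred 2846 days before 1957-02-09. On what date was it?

April 26, 1949

−366 (one year; includes Feb 29, 1956) → Feb 9, 1956 (2480 left).
−365 (one year) → Feb 9, 1955 (2115 left).
−365 (one year) → Feb 9, 1954 (1750 left).
−365 (one year) → Feb 9, 1953 (1385 left).
−366 (one year; includes Feb 29, 1952) → Feb 9, 1952 (1019 left).
−365 (one year) → Feb 9, 1951 (654 left).
−365 (one year) → Feb 9, 1950 (289 left).
−9 → Jan 31, 1950 (end of Jan, 31 days; 280 left).
−31 → Dec 31, 1949 (end of Dec, 31 days; 249 left).
−31 → Nov 30, 1949 (end of Nov, 30 days; 218 left).
−30 → Oct 31, 1949 (end of Oct, 31 days; 188 left).
−31 → Sep 30, 1949 (end of Sep, 30 days; 157 left).
−30 → Aug 31, 1949 (end of Aug, 31 days; 127 left).
−31 → Jul 31, 1949 (end of Jul, 31 days; 96 left).
−31 → Jun 30, 1949 (end of Jun, 30 days; 65 left).
−30 → May 31, 1949 (end of May, 31 days; 35 left).
−31 → Apr 30, 1949 (end of Apr, 30 days; 4 left).
−4 → Apr 26, 1949.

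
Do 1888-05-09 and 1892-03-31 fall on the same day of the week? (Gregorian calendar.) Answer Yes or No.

No

From May 9, 1888 to Mar 31, 1892 is 1422 days.
1422 mod 7 = 1, so they are different weekdays.
(May 9, 1888 is a Wednesday; Mar 31, 1892 is a Thursday.)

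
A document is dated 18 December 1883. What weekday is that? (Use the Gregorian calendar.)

Tuesday

Doomsday rule: the anchor day for the 1800s is Friday. For year 83: 83÷12 = 6 r 11, and 11÷4 = 2, so 6+11+2 = 19.
Friday + 19 ≡ Wednesday — that's 1883's doomsday.
In December the doomsday date is Dec 12.
Dec 18 is 6 days after Dec 12; 6 mod 7 = 6, so Wednesday + 6 = Tuesday.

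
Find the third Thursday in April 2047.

April 18, 2047

April 1, 2047 is a Monday.
The first Thursday is therefore April 4 (3 days later).
The third Thursday is 4 + 2×7 = April 18.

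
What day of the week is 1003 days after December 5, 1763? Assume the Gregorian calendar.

Wednesday

First find the weekday of Dec 5, 1763. Doomsday rule: the anchor day for the 1700s is Sunday. For year 63: 63÷12 = 5 r 3, and 3÷4 = 0, so 5+3+0 = 8.
Sunday + 8 ≡ Monday — that's 1763's doomsday.
In December the doomsday date is Dec 12.
Dec 5 is 7 days before Dec 12; 7 mod 7 = 0, so Monday − 0 = Monday.
1003 mod 7 = 2, so 1003 days after a Monday is Monday + 2 = Wednesday.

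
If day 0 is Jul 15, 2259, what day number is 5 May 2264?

Jul 15, 2259 → Jul 15, 2260: 366 days (Feb 29, 2260 is in that span).
Jul 15, 2260 → Jul 15, 2261: 365 days.
Jul 15, 2261 → Jul 15, 2262: 365 days.
Jul 15, 2262 → Jul 15, 2263: 365 days.
Jul 15, 2263 → Aug 15, 2263: 31 days (July has 31).
Aug 15, 2263 → Sep 15, 2263: 31 days (August has 31).
Sep 15, 2263 → Oct 15, 2263: 30 days (September has 30).
Oct 15, 2263 → Nov 15, 2263: 31 days (October has 31).
Nov 15, 2263 → Dec 15, 2263: 30 days (November has 30).
Dec 15, 2263 → Jan 15, 2264: 31 days (December has 31).
Jan 15, 2264 → Feb 15, 2264: 31 days (January has 31).
Feb 15, 2264 → Mar 15, 2264: 29 days (February has 29).
Mar 15, 2264 → Apr 15, 2264: 31 days (March has 31).
Apr 15, 2264 → May 5, 2264: 20 days.
Total: 1756 days.

1756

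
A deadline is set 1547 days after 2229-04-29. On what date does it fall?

July 24, 2233

+365 (one year) → Apr 29, 2230 (1182 left).
+365 (one year) → Apr 29, 2231 (817 left).
+366 (one year; includes Feb 29, 2232) → Apr 29, 2232 (451 left).
+365 (one year) → Apr 29, 2233 (86 left).
Apr has 30 days: +2 → May 1, 2233 (84 left).
May has 31 days: +31 → Jun 1, 2233 (53 left).
Jun has 30 days: +30 → Jul 1, 2233 (23 left).
+23 → Jul 24, 2233.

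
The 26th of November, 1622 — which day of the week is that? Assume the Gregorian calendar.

Saturday

Doomsday rule: the anchor day for the 1600s is Tuesday. For year 22: 22÷12 = 1 r 10, and 10÷4 = 2, so 1+10+2 = 13.
Tuesday + 13 ≡ Monday — that's 1622's doomsday.
In November the doomsday date is Nov 7.
Nov 26 is 19 days after Nov 7; 19 mod 7 = 5, so Monday + 5 = Saturday.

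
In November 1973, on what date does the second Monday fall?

November 1, 1973 is a Thursday.
The first Monday is therefore November 5 (4 days later).
The second Monday is 5 + 1×7 = November 12.

November 12, 1973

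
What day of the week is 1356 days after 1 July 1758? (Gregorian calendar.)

Thursday

First find the weekday of Jul 1, 1758. Doomsday rule: the anchor day for the 1700s is Sunday. For year 58: 58÷12 = 4 r 10, and 10÷4 = 2, so 4+10+2 = 16.
Sunday + 16 ≡ Tuesday — that's 1758's doomsday.
In July the doomsday date is Jul 11.
Jul 1 is 10 days before Jul 11; 10 mod 7 = 3, so Tuesday − 3 = Saturday.
1356 mod 7 = 5, so 1356 days after a Saturday is Saturday + 5 = Thursday.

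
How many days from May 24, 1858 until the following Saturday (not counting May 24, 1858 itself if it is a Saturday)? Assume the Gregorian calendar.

5

May 24, 1858 is a Monday.
From Monday to the next Saturday is 5 days.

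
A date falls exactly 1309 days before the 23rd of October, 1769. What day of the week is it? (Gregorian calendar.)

First find the weekday of Oct 23, 1769. Doomsday rule: the anchor day for the 1700s is Sunday. For year 69: 69÷12 = 5 r 9, and 9÷4 = 2, so 5+9+2 = 16.
Sunday + 16 ≡ Tuesday — that's 1769's doomsday.
In October the doomsday date is Oct 10.
Oct 23 is 13 days after Oct 10; 13 mod 7 = 6, so Tuesday + 6 = Monday.
1309 mod 7 = 0, so 1309 days before a Monday is Monday − 0 = Monday.

Monday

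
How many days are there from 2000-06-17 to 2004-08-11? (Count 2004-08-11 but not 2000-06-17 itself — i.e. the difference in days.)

Jun 17, 2000 → Jun 17, 2001: 365 days.
Jun 17, 2001 → Jun 17, 2002: 365 days.
Jun 17, 2002 → Jun 17, 2003: 365 days.
Jun 17, 2003 → Jun 17, 2004: 366 days (Feb 29, 2004 is in that span).
Jun 17, 2004 → Jul 17, 2004: 30 days (June has 30).
Jul 17, 2004 → Aug 11, 2004: 25 days.
Total: 1516 days.

1516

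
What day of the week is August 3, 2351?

Friday

Doomsday rule: the anchor day for the 2300s is Wednesday. For year 51: 51÷12 = 4 r 3, and 3÷4 = 0, so 4+3+0 = 7.
Wednesday + 7 ≡ Wednesday — that's 2351's doomsday.
In August the doomsday date is Aug 8.
Aug 3 is 5 days before Aug 8; 5 mod 7 = 5, so Wednesday − 5 = Friday.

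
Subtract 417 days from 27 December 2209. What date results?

November 5, 2208

−365 (one year) → Dec 27, 2208 (52 left).
−27 → Nov 30, 2208 (end of Nov, 30 days; 25 left).
−25 → Nov 5, 2208.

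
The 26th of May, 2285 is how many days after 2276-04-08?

Apr 8, 2276 → Apr 8, 2277: 365 days.
Apr 8, 2277 → Apr 8, 2278: 365 days.
Apr 8, 2278 → Apr 8, 2279: 365 days.
Apr 8, 2279 → Apr 8, 2280: 366 days (Feb 29, 2280 is in that span).
Apr 8, 2280 → Apr 8, 2281: 365 days.
Apr 8, 2281 → Apr 8, 2282: 365 days.
Apr 8, 2282 → Apr 8, 2283: 365 days.
Apr 8, 2283 → Apr 8, 2284: 366 days (Feb 29, 2284 is in that span).
Apr 8, 2284 → Apr 8, 2285: 365 days.
Apr 8, 2285 → May 8, 2285: 30 days (April has 30).
May 8, 2285 → May 26, 2285: 18 days.
Total: 3335 days.

3335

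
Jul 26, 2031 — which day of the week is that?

January 1, 2031 is a Wednesday.
Jan 1, 2031 → Feb 1, 2031: 31 days (January has 31).
Feb 1, 2031 → Mar 1, 2031: 28 days (February has 28).
Mar 1, 2031 → Apr 1, 2031: 31 days (March has 31).
Apr 1, 2031 → May 1, 2031: 30 days (April has 30).
May 1, 2031 → Jun 1, 2031: 31 days (May has 31).
Jun 1, 2031 → Jul 1, 2031: 30 days (June has 30).
Jul 1, 2031 → Jul 26, 2031: 25 days.
Total: 206 days.
206 mod 7 = 3, so Wednesday + 3 = Saturday.

Saturday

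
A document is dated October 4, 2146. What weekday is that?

Doomsday rule: the anchor day for the 2100s is Sunday. For year 46: 46÷12 = 3 r 10, and 10÷4 = 2, so 3+10+2 = 15.
Sunday + 15 ≡ Monday — that's 2146's doomsday.
In October the doomsday date is Oct 10.
Oct 4 is 6 days before Oct 10; 6 mod 7 = 6, so Monday − 6 = Tuesday.

Tuesday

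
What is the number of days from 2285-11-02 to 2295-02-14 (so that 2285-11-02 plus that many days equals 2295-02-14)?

Nov 2, 2285 → Nov 2, 2286: 365 days.
Nov 2, 2286 → Nov 2, 2287: 365 days.
Nov 2, 2287 → Nov 2, 2288: 366 days (Feb 29, 2288 is in that span).
Nov 2, 2288 → Nov 2, 2289: 365 days.
Nov 2, 2289 → Nov 2, 2290: 365 days.
Nov 2, 2290 → Nov 2, 2291: 365 days.
Nov 2, 2291 → Nov 2, 2292: 366 days (Feb 29, 2292 is in that span).
Nov 2, 2292 → Nov 2, 2293: 365 days.
Nov 2, 2293 → Nov 2, 2294: 365 days.
Nov 2, 2294 → Dec 2, 2294: 30 days (November has 30).
Dec 2, 2294 → Jan 2, 2295: 31 days (December has 31).
Jan 2, 2295 → Feb 2, 2295: 31 days (January has 31).
Feb 2, 2295 → Feb 14, 2295: 12 days.
Total: 3391 days.

3391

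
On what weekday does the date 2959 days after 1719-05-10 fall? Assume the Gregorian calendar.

Monday

First find the weekday of May 10, 1719. Doomsday rule: the anchor day for the 1700s is Sunday. For year 19: 19÷12 = 1 r 7, and 7÷4 = 1, so 1+7+1 = 9.
Sunday + 9 ≡ Tuesday — that's 1719's doomsday.
In May the doomsday date is May 9.
May 10 is 1 day after May 9; 1 mod 7 = 1, so Tuesday + 1 = Wednesday.
2959 mod 7 = 5, so 2959 days after a Wednesday is Wednesday + 5 = Monday.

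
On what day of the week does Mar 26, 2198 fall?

Monday

January 1, 2198 is a Monday.
Jan 1, 2198 → Feb 1, 2198: 31 days (January has 31).
Feb 1, 2198 → Mar 1, 2198: 28 days (February has 28).
Mar 1, 2198 → Mar 26, 2198: 25 days.
Total: 84 days.
84 mod 7 = 0, so Monday + 0 = Monday.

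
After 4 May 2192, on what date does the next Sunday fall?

May 4, 2192 is a Friday.
From Friday to the next Sunday is 2 days.
May 4, 2192 + 2 = May 6, 2192.

May 6, 2192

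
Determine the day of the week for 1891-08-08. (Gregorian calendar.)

Doomsday rule: the anchor day for the 1800s is Friday. For year 91: 91÷12 = 7 r 7, and 7÷4 = 1, so 7+7+1 = 15.
Friday + 15 ≡ Saturday — that's 1891's doomsday.
In August the doomsday date is Aug 8.
Aug 8 is the doomsday itself: Saturday.

Saturday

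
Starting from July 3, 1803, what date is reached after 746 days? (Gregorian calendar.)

+366 (one year; includes Feb 29, 1804) → Jul 3, 1804 (380 left).
Jul has 31 days: +29 → Aug 1, 1804 (351 left).
Aug has 31 days: +31 → Sep 1, 1804 (320 left).
Sep has 30 days: +30 → Oct 1, 1804 (290 left).
Oct has 31 days: +31 → Nov 1, 1804 (259 left).
Nov has 30 days: +30 → Dec 1, 1804 (229 left).
Dec has 31 days: +31 → Jan 1, 1805 (198 left).
Jan has 31 days: +31 → Feb 1, 1805 (167 left).
Feb has 28 days: +28 → Mar 1, 1805 (139 left).
Mar has 31 days: +31 → Apr 1, 1805 (108 left).
Apr has 30 days: +30 → May 1, 1805 (78 left).
May has 31 days: +31 → Jun 1, 1805 (47 left).
Jun has 30 days: +30 → Jul 1, 1805 (17 left).
+17 → Jul 18, 1805.

July 18, 1805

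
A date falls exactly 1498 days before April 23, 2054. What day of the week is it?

Apr 23, 2054 is a Thursday.
1498 mod 7 = 0, so 1498 days before a Thursday is Thursday − 0 = Thursday.

Thursday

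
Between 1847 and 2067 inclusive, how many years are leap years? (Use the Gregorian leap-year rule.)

54

Multiples of 4 in [1847,2067]: 55.
Of those, multiples of 100: 2 (not leap unless ÷400).
Multiples of 400: 1.
Leap years = 55 − 2 + 1 = 54.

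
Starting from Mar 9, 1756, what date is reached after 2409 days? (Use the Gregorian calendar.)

October 13, 1762

+365 (one year) → Mar 9, 1757 (2044 left).
+365 (one year) → Mar 9, 1758 (1679 left).
+365 (one year) → Mar 9, 1759 (1314 left).
+366 (one year; includes Feb 29, 1760) → Mar 9, 1760 (948 left).
+365 (one year) → Mar 9, 1761 (583 left).
+365 (one year) → Mar 9, 1762 (218 left).
Mar has 31 days: +23 → Apr 1, 1762 (195 left).
Apr has 30 days: +30 → May 1, 1762 (165 left).
May has 31 days: +31 → Jun 1, 1762 (134 left).
Jun has 30 days: +30 → Jul 1, 1762 (104 left).
Jul has 31 days: +31 → Aug 1, 1762 (73 left).
Aug has 31 days: +31 → Sep 1, 1762 (42 left).
Sep has 30 days: +30 → Oct 1, 1762 (12 left).
+12 → Oct 13, 1762.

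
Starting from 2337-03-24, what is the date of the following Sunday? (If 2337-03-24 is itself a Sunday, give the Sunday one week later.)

Mar 24, 2337 is a Wednesday.
From Wednesday to the next Sunday is 4 days.
Mar 24, 2337 + 4 = Mar 28, 2337.

March 28, 2337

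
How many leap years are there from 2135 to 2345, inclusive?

51

Multiples of 4 in [2135,2345]: 53.
Of those, multiples of 100: 2 (not leap unless ÷400).
Multiples of 400: 0.
Leap years = 53 − 2 + 0 = 51.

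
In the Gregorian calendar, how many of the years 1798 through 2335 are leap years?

Multiples of 4 in [1798,2335]: 134.
Of those, multiples of 100: 6 (not leap unless ÷400).
Multiples of 400: 1.
Leap years = 134 − 6 + 1 = 129.

129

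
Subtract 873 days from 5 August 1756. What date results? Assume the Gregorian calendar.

−366 (one year; includes Feb 29, 1756) → Aug 5, 1755 (507 left).
−365 (one year) → Aug 5, 1754 (142 left).
−5 → Jul 31, 1754 (end of Jul, 31 days; 137 left).
−31 → Jun 30, 1754 (end of Jun, 30 days; 106 left).
−30 → May 31, 1754 (end of May, 31 days; 76 left).
−31 → Apr 30, 1754 (end of Apr, 30 days; 45 left).
−30 → Mar 31, 1754 (end of Mar, 31 days; 15 left).
−15 → Mar 16, 1754.

March 16, 1754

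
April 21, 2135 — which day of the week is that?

Doomsday rule: the anchor day for the 2100s is Sunday. For year 35: 35÷12 = 2 r 11, and 11÷4 = 2, so 2+11+2 = 15.
Sunday + 15 ≡ Monday — that's 2135's doomsday.
In April the doomsday date is Apr 4.
Apr 21 is 17 days after Apr 4; 17 mod 7 = 3, so Monday + 3 = Thursday.

Thursday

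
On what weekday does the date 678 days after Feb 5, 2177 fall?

First find the weekday of Feb 5, 2177. Doomsday rule: the anchor day for the 2100s is Sunday. For year 77: 77÷12 = 6 r 5, and 5÷4 = 1, so 6+5+1 = 12.
Sunday + 12 ≡ Friday — that's 2177's doomsday.
In February the doomsday date is Feb 28 (2177 is not a leap year).
Feb 5 is 23 days before Feb 28; 23 mod 7 = 2, so Friday − 2 = Wednesday.
678 mod 7 = 6, so 678 days after a Wednesday is Wednesday + 6 = Tuesday.

Tuesday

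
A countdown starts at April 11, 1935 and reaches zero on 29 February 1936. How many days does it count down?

324

Apr 11, 1935 → May 11, 1935: 30 days (April has 30).
May 11, 1935 → Jun 11, 1935: 31 days (May has 31).
Jun 11, 1935 → Jul 11, 1935: 30 days (June has 30).
Jul 11, 1935 → Aug 11, 1935: 31 days (July has 31).
Aug 11, 1935 → Sep 11, 1935: 31 days (August has 31).
Sep 11, 1935 → Oct 11, 1935: 30 days (September has 30).
Oct 11, 1935 → Nov 11, 1935: 31 days (October has 31).
Nov 11, 1935 → Dec 11, 1935: 30 days (November has 30).
Dec 11, 1935 → Jan 11, 1936: 31 days (December has 31).
Jan 11, 1936 → Feb 11, 1936: 31 days (January has 31).
Feb 11, 1936 → Feb 29, 1936: 18 days.
Total: 324 days.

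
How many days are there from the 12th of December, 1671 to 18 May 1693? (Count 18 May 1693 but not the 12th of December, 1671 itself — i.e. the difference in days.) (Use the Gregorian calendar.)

7828

Dec 12, 1671 → Dec 12, 1672: 366 days (Feb 29, 1672 is in that span).
Dec 12, 1672 → Dec 12, 1673: 365 days.
Dec 12, 1673 → Dec 12, 1674: 365 days.
Dec 12, 1674 → Dec 12, 1675: 365 days.
Dec 12, 1675 → Dec 12, 1676: 366 days (Feb 29, 1676 is in that span).
Dec 12, 1676 → Dec 12, 1677: 365 days.
Dec 12, 1677 → Dec 12, 1678: 365 days.
Dec 12, 1678 → Dec 12, 1679: 365 days.
Dec 12, 1679 → Dec 12, 1680: 366 days (Feb 29, 1680 is in that span).
Dec 12, 1680 → Dec 12, 1681: 365 days.
Dec 12, 1681 → Dec 12, 1682: 365 days.
Dec 12, 1682 → Dec 12, 1683: 365 days.
Dec 12, 1683 → Dec 12, 1684: 366 days (Feb 29, 1684 is in that span).
Dec 12, 1684 → Dec 12, 1685: 365 days.
Dec 12, 1685 → Dec 12, 1686: 365 days.
Dec 12, 1686 → Dec 12, 1687: 365 days.
Dec 12, 1687 → Dec 12, 1688: 366 days (Feb 29, 1688 is in that span).
Dec 12, 1688 → Dec 12, 1689: 365 days.
Dec 12, 1689 → Dec 12, 1690: 365 days.
Dec 12, 1690 → Dec 12, 1691: 365 days.
Dec 12, 1691 → Dec 12, 1692: 366 days (Feb 29, 1692 is in that span).
Dec 12, 1692 → Jan 12, 1693: 31 days (December has 31).
Jan 12, 1693 → Feb 12, 1693: 31 days (January has 31).
Feb 12, 1693 → Mar 12, 1693: 28 days (February has 28).
Mar 12, 1693 → Apr 12, 1693: 31 days (March has 31).
Apr 12, 1693 → May 12, 1693: 30 days (April has 30).
May 12, 1693 → May 18, 1693: 6 days.
Total: 7828 days.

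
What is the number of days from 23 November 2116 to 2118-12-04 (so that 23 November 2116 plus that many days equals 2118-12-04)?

Nov 23, 2116 → Nov 23, 2117: 365 days.
Nov 23, 2117 → Dec 23, 2117: 30 days (November has 30).
Dec 23, 2117 → Jan 23, 2118: 31 days (December has 31).
Jan 23, 2118 → Feb 23, 2118: 31 days (January has 31).
Feb 23, 2118 → Mar 23, 2118: 28 days (February has 28).
Mar 23, 2118 → Apr 23, 2118: 31 days (March has 31).
Apr 23, 2118 → May 23, 2118: 30 days (April has 30).
May 23, 2118 → Jun 23, 2118: 31 days (May has 31).
Jun 23, 2118 → Jul 23, 2118: 30 days (June has 30).
Jul 23, 2118 → Aug 23, 2118: 31 days (July has 31).
Aug 23, 2118 → Sep 23, 2118: 31 days (August has 31).
Sep 23, 2118 → Oct 23, 2118: 30 days (September has 30).
Oct 23, 2118 → Nov 23, 2118: 31 days (October has 31).
Nov 23, 2118 → Dec 4, 2118: 11 days.
Total: 741 days.

741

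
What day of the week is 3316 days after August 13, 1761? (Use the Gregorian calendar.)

Tuesday

First find the weekday of Aug 13, 1761. Doomsday rule: the anchor day for the 1700s is Sunday. For year 61: 61÷12 = 5 r 1, and 1÷4 = 0, so 5+1+0 = 6.
Sunday + 6 ≡ Saturday — that's 1761's doomsday.
In August the doomsday date is Aug 8.
Aug 13 is 5 days after Aug 8; 5 mod 7 = 5, so Saturday + 5 = Thursday.
3316 mod 7 = 5, so 3316 days after a Thursday is Thursday + 5 = Tuesday.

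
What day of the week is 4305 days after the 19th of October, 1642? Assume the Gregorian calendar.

Sunday

First find the weekday of Oct 19, 1642. Doomsday rule: the anchor day for the 1600s is Tuesday. For year 42: 42÷12 = 3 r 6, and 6÷4 = 1, so 3+6+1 = 10.
Tuesday + 10 ≡ Friday — that's 1642's doomsday.
In October the doomsday date is Oct 10.
Oct 19 is 9 days after Oct 10; 9 mod 7 = 2, so Friday + 2 = Sunday.
4305 mod 7 = 0, so 4305 days after a Sunday is Sunday + 0 = Sunday.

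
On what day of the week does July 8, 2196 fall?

Friday

Doomsday rule: the anchor day for the 2100s is Sunday. For year 96: 96÷12 = 8 r 0, and 0÷4 = 0, so 8+0+0 = 8.
Sunday + 8 ≡ Monday — that's 2196's doomsday.
In July the doomsday date is Jul 11.
Jul 8 is 3 days before Jul 11; 3 mod 7 = 3, so Monday − 3 = Friday.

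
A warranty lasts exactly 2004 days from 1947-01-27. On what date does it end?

+365 (one year) → Jan 27, 1948 (1639 left).
+366 (one year; includes Feb 29, 1948) → Jan 27, 1949 (1273 left).
+365 (one year) → Jan 27, 1950 (908 left).
+365 (one year) → Jan 27, 1951 (543 left).
+365 (one year) → Jan 27, 1952 (178 left).
Jan has 31 days: +5 → Feb 1, 1952 (173 left).
Feb has 29 days: +29 → Mar 1, 1952 (144 left).
Mar has 31 days: +31 → Apr 1, 1952 (113 left).
Apr has 30 days: +30 → May 1, 1952 (83 left).
May has 31 days: +31 → Jun 1, 1952 (52 left).
Jun has 30 days: +30 → Jul 1, 1952 (22 left).
+22 → Jul 23, 1952.

July 23, 1952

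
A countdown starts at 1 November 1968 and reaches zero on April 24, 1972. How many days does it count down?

Nov 1, 1968 → Nov 1, 1969: 365 days.
Nov 1, 1969 → Nov 1, 1970: 365 days.
Nov 1, 1970 → Nov 1, 1971: 365 days.
Nov 1, 1971 → Dec 1, 1971: 30 days (November has 30).
Dec 1, 1971 → Jan 1, 1972: 31 days (December has 31).
Jan 1, 1972 → Feb 1, 1972: 31 days (January has 31).
Feb 1, 1972 → Mar 1, 1972: 29 days (February has 29).
Mar 1, 1972 → Apr 1, 1972: 31 days (March has 31).
Apr 1, 1972 → Apr 24, 1972: 23 days.
Total: 1270 days.

1270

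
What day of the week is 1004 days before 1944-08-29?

First find the weekday of Aug 29, 1944. Doomsday rule: the anchor day for the 1900s is Wednesday. For year 44: 44÷12 = 3 r 8, and 8÷4 = 2, so 3+8+2 = 13.
Wednesday + 13 ≡ Tuesday — that's 1944's doomsday.
In August the doomsday date is Aug 8.
Aug 29 is 21 days after Aug 8; 21 mod 7 = 0, so Tuesday + 0 = Tuesday.
1004 mod 7 = 3, so 1004 days before a Tuesday is Tuesday − 3 = Saturday.

Saturday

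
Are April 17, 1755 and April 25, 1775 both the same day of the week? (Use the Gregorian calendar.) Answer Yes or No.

No

From Apr 17, 1755 to Apr 25, 1775 is 7313 days.
7313 mod 7 = 5, so they are different weekdays.
(Apr 17, 1755 is a Thursday; Apr 25, 1775 is a Tuesday.)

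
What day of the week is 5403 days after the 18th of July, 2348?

Saturday

Jul 18, 2348 is a Sunday.
5403 mod 7 = 6, so 5403 days after a Sunday is Sunday + 6 = Saturday.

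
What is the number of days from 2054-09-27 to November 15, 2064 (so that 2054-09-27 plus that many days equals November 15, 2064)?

Sep 27, 2054 → Sep 27, 2055: 365 days.
Sep 27, 2055 → Sep 27, 2056: 366 days (Feb 29, 2056 is in that span).
Sep 27, 2056 → Sep 27, 2057: 365 days.
Sep 27, 2057 → Sep 27, 2058: 365 days.
Sep 27, 2058 → Sep 27, 2059: 365 days.
Sep 27, 2059 → Sep 27, 2060: 366 days (Feb 29, 2060 is in that span).
Sep 27, 2060 → Sep 27, 2061: 365 days.
Sep 27, 2061 → Sep 27, 2062: 365 days.
Sep 27, 2062 → Sep 27, 2063: 365 days.
Sep 27, 2063 → Sep 27, 2064: 366 days (Feb 29, 2064 is in that span).
Sep 27, 2064 → Oct 27, 2064: 30 days (September has 30).
Oct 27, 2064 → Nov 15, 2064: 19 days.
Total: 3702 days.

3702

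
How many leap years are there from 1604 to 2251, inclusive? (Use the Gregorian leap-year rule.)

Multiples of 4 in [1604,2251]: 162.
Of those, multiples of 100: 6 (not leap unless ÷400).
Multiples of 400: 1.
Leap years = 162 − 6 + 1 = 157.

157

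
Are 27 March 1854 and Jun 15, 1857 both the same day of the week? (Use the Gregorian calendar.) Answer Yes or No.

From Mar 27, 1854 to Jun 15, 1857 is 1176 days.
1176 mod 7 = 0, so they are the same weekday.
(Mar 27, 1854 is a Monday; Jun 15, 1857 is a Monday.)

Yes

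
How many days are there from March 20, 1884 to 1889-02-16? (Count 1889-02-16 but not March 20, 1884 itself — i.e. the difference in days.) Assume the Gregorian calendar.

1794

Mar 20, 1884 → Mar 20, 1885: 365 days.
Mar 20, 1885 → Mar 20, 1886: 365 days.
Mar 20, 1886 → Mar 20, 1887: 365 days.
Mar 20, 1887 → Mar 20, 1888: 366 days (Feb 29, 1888 is in that span).
Mar 20, 1888 → Apr 20, 1888: 31 days (March has 31).
Apr 20, 1888 → May 20, 1888: 30 days (April has 30).
May 20, 1888 → Jun 20, 1888: 31 days (May has 31).
Jun 20, 1888 → Jul 20, 1888: 30 days (June has 30).
Jul 20, 1888 → Aug 20, 1888: 31 days (July has 31).
Aug 20, 1888 → Sep 20, 1888: 31 days (August has 31).
Sep 20, 1888 → Oct 20, 1888: 30 days (September has 30).
Oct 20, 1888 → Nov 20, 1888: 31 days (October has 31).
Nov 20, 1888 → Dec 20, 1888: 30 days (November has 30).
Dec 20, 1888 → Jan 20, 1889: 31 days (December has 31).
Jan 20, 1889 → Feb 16, 1889: 27 days.
Total: 1794 days.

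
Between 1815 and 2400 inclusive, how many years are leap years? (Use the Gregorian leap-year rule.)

Multiples of 4 in [1815,2400]: 147.
Of those, multiples of 100: 6 (not leap unless ÷400).
Multiples of 400: 2.
Leap years = 147 − 6 + 2 = 143.

143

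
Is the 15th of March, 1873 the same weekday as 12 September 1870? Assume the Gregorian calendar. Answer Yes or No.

From Sep 12, 1870 to Mar 15, 1873 is 915 days.
915 mod 7 = 5, so they are different weekdays.
(Sep 12, 1870 is a Monday; Mar 15, 1873 is a Saturday.)

No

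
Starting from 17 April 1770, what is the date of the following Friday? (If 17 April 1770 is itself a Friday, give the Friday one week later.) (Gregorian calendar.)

April 20, 1770

Apr 17, 1770 is a Tuesday.
From Tuesday to the next Friday is 3 days.
Apr 17, 1770 + 3 = Apr 20, 1770.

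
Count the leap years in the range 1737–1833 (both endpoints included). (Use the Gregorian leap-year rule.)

23

Multiples of 4 in [1737,1833]: 24.
Of those, multiples of 100: 1 (not leap unless ÷400).
Multiples of 400: 0.
Leap years = 24 − 1 + 0 = 23.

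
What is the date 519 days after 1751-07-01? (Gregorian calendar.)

+366 (one year; includes Feb 29, 1752) → Jul 1, 1752 (153 left).
Jul has 31 days: +31 → Aug 1, 1752 (122 left).
Aug has 31 days: +31 → Sep 1, 1752 (91 left).
Sep has 30 days: +30 → Oct 1, 1752 (61 left).
Oct has 31 days: +31 → Nov 1, 1752 (30 left).
Nov has 30 days: +30 → Dec 1, 1752 (0 left).

December 1, 1752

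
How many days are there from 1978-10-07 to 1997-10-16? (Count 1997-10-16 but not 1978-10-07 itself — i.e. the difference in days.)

6949

Oct 7, 1978 → Oct 7, 1979: 365 days.
Oct 7, 1979 → Oct 7, 1980: 366 days (Feb 29, 1980 is in that span).
Oct 7, 1980 → Oct 7, 1981: 365 days.
Oct 7, 1981 → Oct 7, 1982: 365 days.
Oct 7, 1982 → Oct 7, 1983: 365 days.
Oct 7, 1983 → Oct 7, 1984: 366 days (Feb 29, 1984 is in that span).
Oct 7, 1984 → Oct 7, 1985: 365 days.
Oct 7, 1985 → Oct 7, 1986: 365 days.
Oct 7, 1986 → Oct 7, 1987: 365 days.
Oct 7, 1987 → Oct 7, 1988: 366 days (Feb 29, 1988 is in that span).
Oct 7, 1988 → Oct 7, 1989: 365 days.
Oct 7, 1989 → Oct 7, 1990: 365 days.
Oct 7, 1990 → Oct 7, 1991: 365 days.
Oct 7, 1991 → Oct 7, 1992: 366 days (Feb 29, 1992 is in that span).
Oct 7, 1992 → Oct 7, 1993: 365 days.
Oct 7, 1993 → Oct 7, 1994: 365 days.
Oct 7, 1994 → Oct 7, 1995: 365 days.
Oct 7, 1995 → Oct 7, 1996: 366 days (Feb 29, 1996 is in that span).
Oct 7, 1996 → Nov 7, 1996: 31 days (October has 31).
Nov 7, 1996 → Dec 7, 1996: 30 days (November has 30).
Dec 7, 1996 → Jan 7, 1997: 31 days (December has 31).
Jan 7, 1997 → Feb 7, 1997: 31 days (January has 31).
Feb 7, 1997 → Mar 7, 1997: 28 days (February has 28).
Mar 7, 1997 → Apr 7, 1997: 31 days (March has 31).
Apr 7, 1997 → May 7, 1997: 30 days (April has 30).
May 7, 1997 → Jun 7, 1997: 31 days (May has 31).
Jun 7, 1997 → Jul 7, 1997: 30 days (June has 30).
Jul 7, 1997 → Aug 7, 1997: 31 days (July has 31).
Aug 7, 1997 → Sep 7, 1997: 31 days (August has 31).
Sep 7, 1997 → Oct 7, 1997: 30 days (September has 30).
Oct 7, 1997 → Oct 16, 1997: 9 days.
Total: 6949 days.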